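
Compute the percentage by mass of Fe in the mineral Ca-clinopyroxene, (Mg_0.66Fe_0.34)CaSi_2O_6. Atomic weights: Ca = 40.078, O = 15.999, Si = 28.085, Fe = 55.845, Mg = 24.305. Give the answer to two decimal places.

Formula mass = 0.66×24.305 + 0.34×55.845 + 1×40.078 + 2×28.085 + 6×15.999 = 227.271 g/mol, of which 18.987 g is Fe.
So Fe makes up 18.987/227.271 = 0.0835 of the mass, i.e. 8.35%.

8.35 wt%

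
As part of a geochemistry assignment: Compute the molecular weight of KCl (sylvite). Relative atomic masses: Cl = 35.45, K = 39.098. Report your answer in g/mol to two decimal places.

M = 1(39.098) + 1(35.45)

74.55 g/mol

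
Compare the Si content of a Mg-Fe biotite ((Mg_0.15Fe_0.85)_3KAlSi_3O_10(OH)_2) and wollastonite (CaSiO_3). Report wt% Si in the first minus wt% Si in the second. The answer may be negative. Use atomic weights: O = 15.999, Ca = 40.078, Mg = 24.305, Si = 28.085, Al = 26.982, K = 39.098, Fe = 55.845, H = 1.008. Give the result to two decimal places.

Si in (Mg_0.15Fe_0.85)_3KAlSi_3O_10(OH)_2: molar mass 497.681 g/mol; 3×28.085 = 84.255 g → 16.93 wt%.
Si in CaSiO_3: molar mass 116.160 g/mol; 1×28.085 = 28.085 g → 24.18 wt%.
Difference = 16.93 − 24.18 = -7.25 percentage points.

-7.25 percentage points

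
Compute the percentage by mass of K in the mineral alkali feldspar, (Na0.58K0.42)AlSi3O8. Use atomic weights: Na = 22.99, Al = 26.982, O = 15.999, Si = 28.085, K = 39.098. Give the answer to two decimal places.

Molar mass of (Na0.58K0.42)AlSi3O8: 0.58·22.99 + 0.42·39.098 + 1·26.982 + 3·28.085 + 8·15.999 = 268.984 g/mol.
Mass of K per formula unit: 0.42 × 39.098 = 16.421 g.
Weight fraction K = 16.421 / 268.984 = 0.0610.

6.10 weight percent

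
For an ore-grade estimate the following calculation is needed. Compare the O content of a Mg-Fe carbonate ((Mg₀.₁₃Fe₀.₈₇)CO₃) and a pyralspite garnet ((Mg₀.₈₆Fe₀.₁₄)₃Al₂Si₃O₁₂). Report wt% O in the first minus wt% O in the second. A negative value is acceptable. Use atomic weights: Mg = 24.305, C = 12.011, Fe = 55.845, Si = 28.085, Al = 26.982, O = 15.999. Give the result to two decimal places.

-3.16 percentage points

First mineral: 47.997 g O in 111.753 g formula = 42.95 wt% O.
Second mineral: 191.988 g O in 416.369 g formula = 46.11 wt% O.
42.95% − 46.11% gives a difference of -3.16 percentage points.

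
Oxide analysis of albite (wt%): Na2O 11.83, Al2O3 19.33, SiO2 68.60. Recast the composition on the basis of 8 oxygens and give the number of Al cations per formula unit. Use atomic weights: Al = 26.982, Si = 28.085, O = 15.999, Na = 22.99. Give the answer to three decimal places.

0.997 Al apfu

Na2O (M=61.979): mol = 0.19087; Na = 0.38174, O = 0.19087.
Al2O3 (M=101.961): mol = 0.18958; Al = 0.37916, O = 0.56874.
SiO2 (M=60.083): mol = 1.14175; Si = 1.14175, O = 2.28350.
ΣO = 3.04311; factor = 8/ΣO = 2.62889.
Al apfu = 0.37916 × 2.62889 = 0.997.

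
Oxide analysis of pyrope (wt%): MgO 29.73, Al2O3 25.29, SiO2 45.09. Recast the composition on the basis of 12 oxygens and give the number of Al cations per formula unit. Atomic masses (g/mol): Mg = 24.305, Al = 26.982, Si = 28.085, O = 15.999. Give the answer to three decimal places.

29.73 wt% MgO ÷ 40.304 g/mol = 0.73764 mol, giving 0.73764 Mg and 0.73764 O.
25.29 wt% Al2O3 ÷ 101.961 g/mol = 0.24804 mol, giving 0.49608 Al and 0.74412 O.
45.09 wt% SiO2 ÷ 60.083 g/mol = 0.75046 mol, giving 0.75046 Si and 1.50092 O.
Oxygen sums to 2.98268; scaling by 12/2.98268 = 4.02323 puts the formula on 12 O.
Al: 0.49608 × 4.02323 = 1.996 atoms per formula unit.

1.996 Al apfu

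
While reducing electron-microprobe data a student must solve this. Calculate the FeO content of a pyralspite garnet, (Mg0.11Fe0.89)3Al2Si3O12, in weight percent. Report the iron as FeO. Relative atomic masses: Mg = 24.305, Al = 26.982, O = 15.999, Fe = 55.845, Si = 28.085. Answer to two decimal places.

39.36 wt%

M((Mg0.11Fe0.89)3Al2Si3O12) = 487.334 g/mol; M(FeO) = 71.844 g/mol.
Moles FeO per formula unit = 2.67 Fe ÷ 1 = 2.6700.
FeO fraction = (2.6700 × 71.844) / 487.334 = 191.823/487.334 = 0.3936.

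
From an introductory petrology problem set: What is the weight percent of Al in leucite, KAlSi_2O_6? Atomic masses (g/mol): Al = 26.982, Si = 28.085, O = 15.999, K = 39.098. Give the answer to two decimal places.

Molar mass of KAlSi_2O_6: 1×39.098 + 1×26.982 + 2×28.085 + 6×15.999 = 218.244 g/mol.
Mass of Al per formula unit: 1 × 26.982 = 26.982 g.
Weight fraction Al = 26.982 / 218.244 = 0.1236.

12.36 mass %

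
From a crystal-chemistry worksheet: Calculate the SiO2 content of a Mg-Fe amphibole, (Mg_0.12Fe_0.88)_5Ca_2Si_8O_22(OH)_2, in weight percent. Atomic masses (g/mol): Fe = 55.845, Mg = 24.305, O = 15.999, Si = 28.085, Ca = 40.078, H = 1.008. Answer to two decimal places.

Molar mass of (Mg_0.12Fe_0.88)_5Ca_2Si_8O_22(OH)_2 = 0.60*24.305 + 4.40*55.845 + 2*40.078 + 8*28.085 + 24*15.999 + 2*1.008 = 951.129 g/mol.
Each formula unit contains 8 Si, equivalent to 8/1 = 8.0000 mol SiO2.
M(SiO2) = 1×28.085 + 2×15.999 = 60.083 g/mol.
Mass of SiO2 per formula unit = 8.0000 × 60.083 = 480.664 g.
SiO2 wt% = 480.664 / 951.129 × 100 = 50.54%.

50.54 wt%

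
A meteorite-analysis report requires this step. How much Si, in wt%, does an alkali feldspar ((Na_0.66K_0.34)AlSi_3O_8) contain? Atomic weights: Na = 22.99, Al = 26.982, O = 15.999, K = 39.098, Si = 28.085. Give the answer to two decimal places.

Molar mass of (Na_0.66K_0.34)AlSi_3O_8: 0.66*22.99 + 0.34*39.098 + 1*26.982 + 3*28.085 + 8*15.999 = 267.696 g/mol.
Mass of Si per formula unit: 3 × 28.085 = 84.255 g.
Weight fraction Si = 84.255 / 267.696 = 0.3147.

31.47 wt%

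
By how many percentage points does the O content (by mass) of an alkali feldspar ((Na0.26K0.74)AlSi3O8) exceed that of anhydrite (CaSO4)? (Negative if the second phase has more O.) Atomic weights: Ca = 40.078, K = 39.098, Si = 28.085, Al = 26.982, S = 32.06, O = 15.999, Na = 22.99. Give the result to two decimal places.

-0.32 percentage points

O in (Na0.26K0.74)AlSi3O8: molar mass 274.139 g/mol; 8×15.999 = 127.992 g → 46.69 wt%.
O in CaSO4: molar mass 136.134 g/mol; 4×15.999 = 63.996 g → 47.01 wt%.
Difference = 46.69 − 47.01 = -0.32 percentage points.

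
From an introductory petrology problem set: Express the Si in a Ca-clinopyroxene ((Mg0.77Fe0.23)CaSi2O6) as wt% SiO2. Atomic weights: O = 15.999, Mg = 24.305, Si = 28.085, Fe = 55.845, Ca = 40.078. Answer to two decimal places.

53.69 wt%

M((Mg0.77Fe0.23)CaSi2O6) = 223.801 g/mol; M(SiO2) = 60.083 g/mol.
Moles SiO2 per formula unit = 2 Si ÷ 1 = 2.0000.
SiO2 fraction = (2.0000 × 60.083) / 223.801 = 120.166/223.801 = 0.5369.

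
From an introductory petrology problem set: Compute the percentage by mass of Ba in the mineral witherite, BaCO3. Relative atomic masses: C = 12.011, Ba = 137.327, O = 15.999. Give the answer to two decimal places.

69.59 mass %

M(BaCO3) = 197.335 g/mol.
Ba contributes 1 × 137.327 = 137.327 g per mole.
137.327/197.335 = 0.6959 → 69.59%.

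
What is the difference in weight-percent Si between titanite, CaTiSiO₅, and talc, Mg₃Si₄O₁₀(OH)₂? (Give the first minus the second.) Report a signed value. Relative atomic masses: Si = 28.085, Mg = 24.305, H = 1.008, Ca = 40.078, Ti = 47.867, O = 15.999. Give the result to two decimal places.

Si in CaTiSiO₅: molar mass 196.025 g/mol; 1×28.085 = 28.085 g → 14.33 wt%.
Si in Mg₃Si₄O₁₀(OH)₂: molar mass 379.259 g/mol; 4×28.085 = 112.340 g → 29.62 wt%.
Difference = 14.33 − 29.62 = -15.29 percentage points.

-15.29 percentage points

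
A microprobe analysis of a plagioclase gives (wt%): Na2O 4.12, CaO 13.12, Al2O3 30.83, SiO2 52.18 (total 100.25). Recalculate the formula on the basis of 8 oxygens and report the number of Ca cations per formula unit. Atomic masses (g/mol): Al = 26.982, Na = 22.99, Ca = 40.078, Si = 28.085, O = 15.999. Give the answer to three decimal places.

Na2O: 4.12/61.979 = 0.06647 mol → 0.13294 mol Na, 0.06647 mol O.
CaO: 13.12/56.077 = 0.23396 mol → 0.23396 mol Ca, 0.23396 mol O.
Al2O3: 30.83/101.961 = 0.30237 mol → 0.60474 mol Al, 0.90711 mol O.
SiO2: 52.18/60.083 = 0.86847 mol → 0.86847 mol Si, 1.73694 mol O.
Total oxygen = 2.94448 mol. Normalization factor = 8/2.94448 = 2.71695.
Ca per 8 O = 0.23396 × 2.71695 = 0.636.

0.636 Ca apfu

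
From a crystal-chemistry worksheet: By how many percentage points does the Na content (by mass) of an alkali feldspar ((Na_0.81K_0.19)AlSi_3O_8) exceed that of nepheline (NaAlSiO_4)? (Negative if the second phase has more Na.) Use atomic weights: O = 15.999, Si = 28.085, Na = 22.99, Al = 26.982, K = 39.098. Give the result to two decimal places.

First mineral: 18.622 g Na in 265.280 g formula = 7.02 wt% Na.
Second mineral: 22.990 g Na in 142.053 g formula = 16.18 wt% Na.
7.02% − 16.18% gives a difference of -9.16 percentage points.

-9.16 percentage points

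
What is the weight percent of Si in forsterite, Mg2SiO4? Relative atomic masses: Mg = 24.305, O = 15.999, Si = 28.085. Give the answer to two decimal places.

19.96 mass %

Formula mass = 2*24.305 + 1*28.085 + 4*15.999 = 140.691 g/mol, of which 28.085 g is Si.
So Si makes up 28.085/140.691 = 0.1996 of the mass, i.e. 19.96%.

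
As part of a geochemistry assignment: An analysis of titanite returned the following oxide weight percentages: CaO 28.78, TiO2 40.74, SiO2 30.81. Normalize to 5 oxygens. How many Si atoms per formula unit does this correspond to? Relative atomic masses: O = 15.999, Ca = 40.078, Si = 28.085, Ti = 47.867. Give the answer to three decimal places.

CaO (M=56.077): mol = 0.51322; Ca = 0.51322, O = 0.51322.
TiO2 (M=79.865): mol = 0.51011; Ti = 0.51011, O = 1.02022.
SiO2 (M=60.083): mol = 0.51279; Si = 0.51279, O = 1.02558.
ΣO = 2.55902; factor = 5/ΣO = 1.95387.
Si apfu = 0.51279 × 1.95387 = 1.002.

1.002 Si apfu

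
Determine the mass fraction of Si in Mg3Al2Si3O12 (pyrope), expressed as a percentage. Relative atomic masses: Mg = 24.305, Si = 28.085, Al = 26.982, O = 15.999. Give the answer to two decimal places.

Molar mass of Mg3Al2Si3O12: 3×24.305 + 2×26.982 + 3×28.085 + 12×15.999 = 403.122 g/mol.
Mass of Si per formula unit: 3 × 28.085 = 84.255 g.
Weight fraction Si = 84.255 / 403.122 = 0.2090.

20.90 mass %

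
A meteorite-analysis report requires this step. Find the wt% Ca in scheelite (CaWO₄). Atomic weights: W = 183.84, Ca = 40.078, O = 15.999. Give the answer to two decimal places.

13.92 mass %

M(CaWO₄) = 287.914 g/mol.
Ca contributes 1 × 40.078 = 40.078 g per mole.
40.078/287.914 = 0.1392 → 13.92%.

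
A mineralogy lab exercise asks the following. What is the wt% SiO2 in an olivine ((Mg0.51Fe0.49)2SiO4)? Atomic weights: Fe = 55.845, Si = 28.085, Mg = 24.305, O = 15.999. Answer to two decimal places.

35.01 wt%

M((Mg0.51Fe0.49)2SiO4) = 171.600 g/mol; M(SiO2) = 60.083 g/mol.
Moles SiO2 per formula unit = 1 Si ÷ 1 = 1.0000.
SiO2 fraction = (1.0000 × 60.083) / 171.600 = 60.083/171.600 = 0.3501.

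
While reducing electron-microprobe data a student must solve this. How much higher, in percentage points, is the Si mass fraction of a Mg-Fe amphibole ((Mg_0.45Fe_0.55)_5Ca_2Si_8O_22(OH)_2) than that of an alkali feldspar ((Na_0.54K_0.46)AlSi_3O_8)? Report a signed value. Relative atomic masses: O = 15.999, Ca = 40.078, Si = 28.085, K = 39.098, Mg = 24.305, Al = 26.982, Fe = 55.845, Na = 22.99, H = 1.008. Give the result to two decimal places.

-6.26 percentage points

M((Mg_0.45Fe_0.55)_5Ca_2Si_8O_22(OH)_2) = 899.088 g/mol, so wt% Si = 224.680/899.088 × 100 = 24.99%.
M((Na_0.54K_0.46)AlSi_3O_8) = 269.629 g/mol, so wt% Si = 84.255/269.629 × 100 = 31.25%.
24.99 − 31.25 = -6.26 pp.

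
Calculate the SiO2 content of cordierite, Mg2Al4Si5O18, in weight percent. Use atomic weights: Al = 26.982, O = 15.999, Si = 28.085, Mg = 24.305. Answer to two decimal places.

Molar mass of Mg2Al4Si5O18 = 2×24.305 + 4×26.982 + 5×28.085 + 18×15.999 = 584.945 g/mol.
Each formula unit contains 5 Si, equivalent to 5/1 = 5.0000 mol SiO2.
M(SiO2) = 1×28.085 + 2×15.999 = 60.083 g/mol.
Mass of SiO2 per formula unit = 5.0000 × 60.083 = 300.415 g.
SiO2 wt% = 300.415 / 584.945 × 100 = 51.36%.

51.36 wt%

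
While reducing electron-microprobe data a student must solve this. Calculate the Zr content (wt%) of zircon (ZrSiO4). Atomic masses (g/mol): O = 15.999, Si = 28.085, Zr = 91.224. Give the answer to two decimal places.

Formula mass = 1*91.224 + 1*28.085 + 4*15.999 = 183.305 g/mol, of which 91.224 g is Zr.
So Zr makes up 91.224/183.305 = 0.4977 of the mass, i.e. 49.77%.

49.77 wt%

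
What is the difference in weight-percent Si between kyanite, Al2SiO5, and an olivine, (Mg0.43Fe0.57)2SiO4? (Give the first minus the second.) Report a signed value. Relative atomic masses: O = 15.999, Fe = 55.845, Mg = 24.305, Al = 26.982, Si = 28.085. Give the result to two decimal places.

1.43 percentage points

Si in Al2SiO5: molar mass 162.044 g/mol; 1×28.085 = 28.085 g → 17.33 wt%.
Si in (Mg0.43Fe0.57)2SiO4: molar mass 176.647 g/mol; 1×28.085 = 28.085 g → 15.90 wt%.
Difference = 17.33 − 15.90 = 1.43 percentage points.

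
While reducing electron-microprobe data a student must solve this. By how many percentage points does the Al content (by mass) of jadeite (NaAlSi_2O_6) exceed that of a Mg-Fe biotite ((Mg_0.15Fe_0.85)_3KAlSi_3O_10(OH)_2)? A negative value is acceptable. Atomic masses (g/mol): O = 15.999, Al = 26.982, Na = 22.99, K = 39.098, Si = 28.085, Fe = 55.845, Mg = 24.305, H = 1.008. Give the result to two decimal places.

7.93 percentage points

M(NaAlSi_2O_6) = 202.136 g/mol, so wt% Al = 26.982/202.136 × 100 = 13.35%.
M((Mg_0.15Fe_0.85)_3KAlSi_3O_10(OH)_2) = 497.681 g/mol, so wt% Al = 26.982/497.681 × 100 = 5.42%.
13.35 − 5.42 = 7.93 pp.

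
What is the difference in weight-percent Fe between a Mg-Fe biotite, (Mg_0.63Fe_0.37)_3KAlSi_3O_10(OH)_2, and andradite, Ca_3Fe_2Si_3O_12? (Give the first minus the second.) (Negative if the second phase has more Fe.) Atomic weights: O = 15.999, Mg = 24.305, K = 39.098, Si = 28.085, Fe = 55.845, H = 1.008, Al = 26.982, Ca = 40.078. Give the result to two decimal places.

Fe in (Mg_0.63Fe_0.37)_3KAlSi_3O_10(OH)_2: molar mass 452.263 g/mol; 1.11×55.845 = 61.988 g → 13.71 wt%.
Fe in Ca_3Fe_2Si_3O_12: molar mass 508.167 g/mol; 2×55.845 = 111.690 g → 21.98 wt%.
Difference = 13.71 − 21.98 = -8.27 percentage points.

-8.27 percentage points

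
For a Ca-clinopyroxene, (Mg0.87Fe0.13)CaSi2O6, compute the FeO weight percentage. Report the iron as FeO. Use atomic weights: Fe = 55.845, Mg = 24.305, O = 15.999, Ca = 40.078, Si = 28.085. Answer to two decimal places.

Formula mass = 220.647 g/mol.
0.13 Fe → 0.1300 mol FeO per formula unit; M(FeO) = 71.844, so FeO mass = 9.340 g.
9.340/220.647 × 100 = 4.23 wt%.

4.23 wt%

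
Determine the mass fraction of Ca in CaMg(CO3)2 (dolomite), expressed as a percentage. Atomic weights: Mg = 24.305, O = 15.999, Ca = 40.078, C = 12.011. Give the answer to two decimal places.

M(CaMg(CO3)2) = 184.399 g/mol.
Ca contributes 1 × 40.078 = 40.078 g per mole.
40.078/184.399 = 0.2173 → 21.73%.

21.73 wt%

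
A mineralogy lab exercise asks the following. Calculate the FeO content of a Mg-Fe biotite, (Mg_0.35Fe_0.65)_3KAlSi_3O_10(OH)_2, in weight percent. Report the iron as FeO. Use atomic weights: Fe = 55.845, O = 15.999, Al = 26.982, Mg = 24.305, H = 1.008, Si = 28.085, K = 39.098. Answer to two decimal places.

Formula mass = 478.757 g/mol.
1.95 Fe → 1.9500 mol FeO per formula unit; M(FeO) = 71.844, so FeO mass = 140.096 g.
140.096/478.757 × 100 = 29.26 wt%.

29.26 wt%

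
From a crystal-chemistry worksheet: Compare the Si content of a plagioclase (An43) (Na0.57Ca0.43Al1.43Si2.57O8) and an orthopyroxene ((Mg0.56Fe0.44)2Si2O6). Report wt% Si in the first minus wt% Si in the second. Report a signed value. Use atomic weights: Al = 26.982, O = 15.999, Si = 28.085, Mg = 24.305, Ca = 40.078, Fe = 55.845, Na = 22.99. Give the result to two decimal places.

2.24 percentage points

Si in Na0.57Ca0.43Al1.43Si2.57O8: molar mass 269.093 g/mol; 2.57×28.085 = 72.178 g → 26.82 wt%.
Si in (Mg0.56Fe0.44)2Si2O6: molar mass 228.529 g/mol; 2×28.085 = 56.170 g → 24.58 wt%.
Difference = 26.82 − 24.58 = 2.24 percentage points.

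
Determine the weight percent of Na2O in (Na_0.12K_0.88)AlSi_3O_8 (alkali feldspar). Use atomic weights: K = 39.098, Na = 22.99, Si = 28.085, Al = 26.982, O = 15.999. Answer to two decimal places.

1.35 wt%

Molar mass of (Na_0.12K_0.88)AlSi_3O_8 = 0.12·22.99 + 0.88·39.098 + 1·26.982 + 3·28.085 + 8·15.999 = 276.394 g/mol.
Each formula unit contains 0.12 Na, equivalent to 0.12/2 = 0.0600 mol Na2O.
M(Na2O) = 2×22.99 + 1×15.999 = 61.979 g/mol.
Mass of Na2O per formula unit = 0.0600 × 61.979 = 3.719 g.
Na2O wt% = 3.719 / 276.394 × 100 = 1.35%.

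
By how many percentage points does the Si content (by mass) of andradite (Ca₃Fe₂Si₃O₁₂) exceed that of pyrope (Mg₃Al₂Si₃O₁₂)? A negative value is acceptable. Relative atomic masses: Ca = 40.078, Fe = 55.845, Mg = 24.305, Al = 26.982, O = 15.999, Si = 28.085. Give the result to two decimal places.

Si in Ca₃Fe₂Si₃O₁₂: molar mass 508.167 g/mol; 3×28.085 = 84.255 g → 16.58 wt%.
Si in Mg₃Al₂Si₃O₁₂: molar mass 403.122 g/mol; 3×28.085 = 84.255 g → 20.90 wt%.
Difference = 16.58 − 20.90 = -4.32 percentage points.

-4.32 percentage points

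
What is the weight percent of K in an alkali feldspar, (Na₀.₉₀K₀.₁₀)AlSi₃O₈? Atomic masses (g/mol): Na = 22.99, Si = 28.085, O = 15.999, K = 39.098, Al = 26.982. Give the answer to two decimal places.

M((Na₀.₉₀K₀.₁₀)AlSi₃O₈) = 263.830 g/mol.
K contributes 0.10 × 39.098 = 3.910 g per mole.
3.910/263.830 = 0.0148 → 1.48%.

1.48 weight percent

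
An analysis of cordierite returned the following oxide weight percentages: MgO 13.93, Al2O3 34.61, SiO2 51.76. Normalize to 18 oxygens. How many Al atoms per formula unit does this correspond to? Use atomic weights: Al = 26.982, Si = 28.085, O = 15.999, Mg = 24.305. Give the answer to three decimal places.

3.959 Al apfu

MgO (M=40.304): mol = 0.34562; Mg = 0.34562, O = 0.34562.
Al2O3 (M=101.961): mol = 0.33944; Al = 0.67888, O = 1.01832.
SiO2 (M=60.083): mol = 0.86147; Si = 0.86147, O = 1.72294.
ΣO = 3.08688; factor = 18/ΣO = 5.83113.
Al apfu = 0.67888 × 5.83113 = 3.959.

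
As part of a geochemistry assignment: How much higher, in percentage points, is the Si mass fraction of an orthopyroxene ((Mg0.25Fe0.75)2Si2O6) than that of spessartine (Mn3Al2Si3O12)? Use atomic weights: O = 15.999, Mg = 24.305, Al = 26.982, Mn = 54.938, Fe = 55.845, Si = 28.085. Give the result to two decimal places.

Si in (Mg0.25Fe0.75)2Si2O6: molar mass 248.084 g/mol; 2×28.085 = 56.170 g → 22.64 wt%.
Si in Mn3Al2Si3O12: molar mass 495.021 g/mol; 3×28.085 = 84.255 g → 17.02 wt%.
Difference = 22.64 − 17.02 = 5.62 percentage points.

5.62 percentage points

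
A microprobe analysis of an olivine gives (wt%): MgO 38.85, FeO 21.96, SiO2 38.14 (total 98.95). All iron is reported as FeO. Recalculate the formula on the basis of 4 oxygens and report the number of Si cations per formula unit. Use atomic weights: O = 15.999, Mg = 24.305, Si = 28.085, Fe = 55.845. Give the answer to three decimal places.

1.000 Si apfu

MgO: 38.85/40.304 = 0.96392 mol → 0.96392 mol Mg, 0.96392 mol O.
FeO: 21.96/71.844 = 0.30566 mol → 0.30566 mol Fe, 0.30566 mol O.
SiO2: 38.14/60.083 = 0.63479 mol → 0.63479 mol Si, 1.26958 mol O.
Total oxygen = 2.53916 mol. Normalization factor = 4/2.53916 = 1.57532.
Si per 4 O = 0.63479 × 1.57532 = 1.000.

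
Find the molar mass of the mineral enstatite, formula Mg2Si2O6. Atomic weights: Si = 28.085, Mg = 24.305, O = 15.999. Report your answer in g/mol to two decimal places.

M = 2·24.305 + 2·28.085 + 6·15.999

200.77 g/mol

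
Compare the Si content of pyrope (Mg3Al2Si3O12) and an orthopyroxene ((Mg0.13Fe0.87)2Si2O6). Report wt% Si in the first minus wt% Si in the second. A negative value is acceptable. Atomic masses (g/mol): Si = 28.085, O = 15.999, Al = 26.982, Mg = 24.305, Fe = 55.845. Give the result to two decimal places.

M(Mg3Al2Si3O12) = 403.122 g/mol, so wt% Si = 84.255/403.122 × 100 = 20.90%.
M((Mg0.13Fe0.87)2Si2O6) = 255.654 g/mol, so wt% Si = 56.170/255.654 × 100 = 21.97%.
20.90 − 21.97 = -1.07 pp.

-1.07 percentage points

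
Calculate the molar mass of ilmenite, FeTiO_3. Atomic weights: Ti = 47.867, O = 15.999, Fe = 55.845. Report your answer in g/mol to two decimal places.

M = 1(55.845) + 1(47.867) + 3(15.999)

151.71 g/mol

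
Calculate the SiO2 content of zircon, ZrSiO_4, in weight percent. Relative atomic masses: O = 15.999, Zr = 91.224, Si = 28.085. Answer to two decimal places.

Formula mass = 183.305 g/mol.
1 Si → 1.0000 mol SiO2 per formula unit; M(SiO2) = 60.083, so SiO2 mass = 60.083 g.
60.083/183.305 × 100 = 32.78 wt%.

32.78 wt%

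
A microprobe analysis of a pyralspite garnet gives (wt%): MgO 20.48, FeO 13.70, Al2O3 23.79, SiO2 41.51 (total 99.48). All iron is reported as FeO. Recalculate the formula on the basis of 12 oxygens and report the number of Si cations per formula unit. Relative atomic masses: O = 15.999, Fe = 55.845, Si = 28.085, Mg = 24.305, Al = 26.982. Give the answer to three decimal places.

20.48 wt% MgO ÷ 40.304 g/mol = 0.50814 mol, giving 0.50814 Mg and 0.50814 O.
13.70 wt% FeO ÷ 71.844 g/mol = 0.19069 mol, giving 0.19069 Fe and 0.19069 O.
23.79 wt% Al2O3 ÷ 101.961 g/mol = 0.23332 mol, giving 0.46664 Al and 0.69996 O.
41.51 wt% SiO2 ÷ 60.083 g/mol = 0.69088 mol, giving 0.69088 Si and 1.38176 O.
Oxygen sums to 2.78055; scaling by 12/2.78055 = 4.31569 puts the formula on 12 O.
Si: 0.69088 × 4.31569 = 2.982 atoms per formula unit.

2.982 Si apfu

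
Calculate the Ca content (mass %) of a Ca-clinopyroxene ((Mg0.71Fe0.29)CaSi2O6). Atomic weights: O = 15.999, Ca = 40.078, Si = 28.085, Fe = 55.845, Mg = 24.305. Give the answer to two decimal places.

Molar mass of (Mg0.71Fe0.29)CaSi2O6: 0.71*24.305 + 0.29*55.845 + 1*40.078 + 2*28.085 + 6*15.999 = 225.694 g/mol.
Mass of Ca per formula unit: 1 × 40.078 = 40.078 g.
Weight fraction Ca = 40.078 / 225.694 = 0.1776.

17.76 mass %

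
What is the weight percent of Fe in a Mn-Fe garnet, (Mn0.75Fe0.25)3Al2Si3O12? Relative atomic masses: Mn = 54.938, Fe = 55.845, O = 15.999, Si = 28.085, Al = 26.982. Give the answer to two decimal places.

Molar mass of (Mn0.75Fe0.25)3Al2Si3O12: 2.25·54.938 + 0.75·55.845 + 2·26.982 + 3·28.085 + 12·15.999 = 495.701 g/mol.
Mass of Fe per formula unit: 0.75 × 55.845 = 41.884 g.
Weight fraction Fe = 41.884 / 495.701 = 0.0845.

8.45 weight percent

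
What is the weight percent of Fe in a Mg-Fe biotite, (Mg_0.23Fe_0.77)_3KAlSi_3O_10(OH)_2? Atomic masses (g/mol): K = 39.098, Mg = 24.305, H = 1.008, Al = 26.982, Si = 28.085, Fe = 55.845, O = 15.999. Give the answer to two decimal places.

M((Mg_0.23Fe_0.77)_3KAlSi_3O_10(OH)_2) = 490.111 g/mol.
Fe contributes 2.31 × 55.845 = 129.002 g per mole.
129.002/490.111 = 0.2632 → 26.32%.

26.32 wt%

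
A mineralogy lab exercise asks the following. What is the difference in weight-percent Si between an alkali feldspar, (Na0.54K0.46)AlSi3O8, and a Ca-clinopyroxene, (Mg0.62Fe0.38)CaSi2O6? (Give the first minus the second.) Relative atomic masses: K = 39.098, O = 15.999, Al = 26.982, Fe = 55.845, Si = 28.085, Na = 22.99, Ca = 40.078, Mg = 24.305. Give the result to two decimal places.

M((Na0.54K0.46)AlSi3O8) = 269.629 g/mol, so wt% Si = 84.255/269.629 × 100 = 31.25%.
M((Mg0.62Fe0.38)CaSi2O6) = 228.532 g/mol, so wt% Si = 56.170/228.532 × 100 = 24.58%.
31.25 − 24.58 = 6.67 pp.

6.67 percentage points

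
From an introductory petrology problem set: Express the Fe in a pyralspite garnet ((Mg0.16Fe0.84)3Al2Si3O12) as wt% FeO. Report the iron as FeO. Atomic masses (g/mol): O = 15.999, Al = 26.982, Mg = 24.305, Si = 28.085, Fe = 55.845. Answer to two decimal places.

Formula mass = 482.603 g/mol.
2.52 Fe → 2.5200 mol FeO per formula unit; M(FeO) = 71.844, so FeO mass = 181.047 g.
181.047/482.603 × 100 = 37.51 wt%.

37.51 wt%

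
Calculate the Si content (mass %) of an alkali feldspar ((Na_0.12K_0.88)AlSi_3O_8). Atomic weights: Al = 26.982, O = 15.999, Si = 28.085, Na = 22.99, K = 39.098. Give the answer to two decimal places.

Molar mass of (Na_0.12K_0.88)AlSi_3O_8: 0.12×22.99 + 0.88×39.098 + 1×26.982 + 3×28.085 + 8×15.999 = 276.394 g/mol.
Mass of Si per formula unit: 3 × 28.085 = 84.255 g.
Weight fraction Si = 84.255 / 276.394 = 0.3048.

30.48 mass %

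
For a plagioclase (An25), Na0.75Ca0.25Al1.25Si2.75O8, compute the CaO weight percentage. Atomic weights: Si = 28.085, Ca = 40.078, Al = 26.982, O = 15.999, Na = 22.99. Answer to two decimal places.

M(Na0.75Ca0.25Al1.25Si2.75O8) = 266.215 g/mol; M(CaO) = 56.077 g/mol.
Moles CaO per formula unit = 0.25 Ca ÷ 1 = 0.2500.
CaO fraction = (0.2500 × 56.077) / 266.215 = 14.019/266.215 = 0.0527.

5.27 wt%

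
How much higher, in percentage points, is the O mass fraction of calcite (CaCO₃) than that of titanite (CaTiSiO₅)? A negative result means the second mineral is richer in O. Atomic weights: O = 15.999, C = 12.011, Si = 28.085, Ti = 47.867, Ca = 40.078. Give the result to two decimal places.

7.15 percentage points

First mineral: 47.997 g O in 100.086 g formula = 47.96 wt% O.
Second mineral: 79.995 g O in 196.025 g formula = 40.81 wt% O.
47.96% − 40.81% gives a difference of 7.15 percentage points.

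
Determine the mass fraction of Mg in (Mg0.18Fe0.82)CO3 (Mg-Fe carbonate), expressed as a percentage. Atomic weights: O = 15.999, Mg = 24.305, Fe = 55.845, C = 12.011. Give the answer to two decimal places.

M((Mg0.18Fe0.82)CO3) = 110.176 g/mol.
Mg contributes 0.18 × 24.305 = 4.375 g per mole.
4.375/110.176 = 0.0397 → 3.97%.

3.97 mass %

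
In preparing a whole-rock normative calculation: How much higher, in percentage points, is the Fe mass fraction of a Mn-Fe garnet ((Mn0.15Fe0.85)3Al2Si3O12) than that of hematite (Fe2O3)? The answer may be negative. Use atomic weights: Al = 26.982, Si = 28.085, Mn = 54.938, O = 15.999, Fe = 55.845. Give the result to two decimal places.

First mineral: 142.405 g Fe in 497.334 g formula = 28.63 wt% Fe.
Second mineral: 111.690 g Fe in 159.687 g formula = 69.94 wt% Fe.
28.63% − 69.94% gives a difference of -41.31 percentage points.

-41.31 percentage points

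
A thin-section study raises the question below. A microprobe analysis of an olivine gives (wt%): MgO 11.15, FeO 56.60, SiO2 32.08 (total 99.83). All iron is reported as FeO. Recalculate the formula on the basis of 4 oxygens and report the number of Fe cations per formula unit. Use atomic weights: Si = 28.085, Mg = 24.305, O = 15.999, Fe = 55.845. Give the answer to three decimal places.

1.478 Fe apfu

11.15 wt% MgO ÷ 40.304 g/mol = 0.27665 mol, giving 0.27665 Mg and 0.27665 O.
56.60 wt% FeO ÷ 71.844 g/mol = 0.78782 mol, giving 0.78782 Fe and 0.78782 O.
32.08 wt% SiO2 ÷ 60.083 g/mol = 0.53393 mol, giving 0.53393 Si and 1.06786 O.
Oxygen sums to 2.13233; scaling by 4/2.13233 = 1.87588 puts the formula on 4 O.
Fe: 0.78782 × 1.87588 = 1.478 atoms per formula unit.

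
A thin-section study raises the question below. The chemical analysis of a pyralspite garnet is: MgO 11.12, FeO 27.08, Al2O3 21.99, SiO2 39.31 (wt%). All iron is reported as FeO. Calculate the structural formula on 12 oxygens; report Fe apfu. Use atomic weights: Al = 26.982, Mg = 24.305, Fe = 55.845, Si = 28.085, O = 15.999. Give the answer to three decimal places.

MgO (M=40.304): mol = 0.27590; Mg = 0.27590, O = 0.27590.
FeO (M=71.844): mol = 0.37693; Fe = 0.37693, O = 0.37693.
Al2O3 (M=101.961): mol = 0.21567; Al = 0.43134, O = 0.64701.
SiO2 (M=60.083): mol = 0.65426; Si = 0.65426, O = 1.30852.
ΣO = 2.60836; factor = 12/ΣO = 4.60059.
Fe apfu = 0.37693 × 4.60059 = 1.734.

1.734 Fe apfu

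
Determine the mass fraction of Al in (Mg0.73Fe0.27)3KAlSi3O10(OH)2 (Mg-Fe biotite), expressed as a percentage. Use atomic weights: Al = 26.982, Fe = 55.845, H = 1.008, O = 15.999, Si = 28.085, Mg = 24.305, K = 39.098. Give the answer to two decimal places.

Formula mass = 2.19*24.305 + 0.81*55.845 + 1*39.098 + 1*26.982 + 3*28.085 + 12*15.999 + 2*1.008 = 442.801 g/mol, of which 26.982 g is Al.
So Al makes up 26.982/442.801 = 0.0609 of the mass, i.e. 6.09%.

6.09 wt%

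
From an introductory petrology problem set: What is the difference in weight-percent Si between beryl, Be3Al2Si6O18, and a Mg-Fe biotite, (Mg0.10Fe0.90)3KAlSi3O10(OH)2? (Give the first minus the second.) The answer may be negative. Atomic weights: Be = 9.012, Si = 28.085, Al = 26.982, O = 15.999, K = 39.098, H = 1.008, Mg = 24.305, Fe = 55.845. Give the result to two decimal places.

Si in Be3Al2Si6O18: molar mass 537.492 g/mol; 6×28.085 = 168.510 g → 31.35 wt%.
Si in (Mg0.10Fe0.90)3KAlSi3O10(OH)2: molar mass 502.412 g/mol; 3×28.085 = 84.255 g → 16.77 wt%.
Difference = 31.35 − 16.77 = 14.58 percentage points.

14.58 percentage points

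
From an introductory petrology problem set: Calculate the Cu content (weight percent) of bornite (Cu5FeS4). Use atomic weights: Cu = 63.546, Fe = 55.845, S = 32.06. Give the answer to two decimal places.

M(Cu5FeS4) = 501.815 g/mol.
Cu contributes 5 × 63.546 = 317.730 g per mole.
317.730/501.815 = 0.6332 → 63.32%.

63.32 weight percent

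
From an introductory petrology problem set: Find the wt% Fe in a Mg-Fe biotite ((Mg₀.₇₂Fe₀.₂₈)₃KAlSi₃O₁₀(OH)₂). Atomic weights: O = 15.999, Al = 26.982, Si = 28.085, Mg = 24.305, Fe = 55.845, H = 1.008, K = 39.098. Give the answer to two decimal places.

10.57 wt%

Molar mass of (Mg₀.₇₂Fe₀.₂₈)₃KAlSi₃O₁₀(OH)₂: 2.16·24.305 + 0.84·55.845 + 1·39.098 + 1·26.982 + 3·28.085 + 12·15.999 + 2·1.008 = 443.748 g/mol.
Mass of Fe per formula unit: 0.84 × 55.845 = 46.910 g.
Weight fraction Fe = 46.910 / 443.748 = 0.1057.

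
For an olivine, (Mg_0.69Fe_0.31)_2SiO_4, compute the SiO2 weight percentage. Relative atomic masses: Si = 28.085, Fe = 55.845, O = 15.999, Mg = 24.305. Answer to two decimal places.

37.49 wt%

Formula mass = 160.246 g/mol.
1 Si → 1.0000 mol SiO2 per formula unit; M(SiO2) = 60.083, so SiO2 mass = 60.083 g.
60.083/160.246 × 100 = 37.49 wt%.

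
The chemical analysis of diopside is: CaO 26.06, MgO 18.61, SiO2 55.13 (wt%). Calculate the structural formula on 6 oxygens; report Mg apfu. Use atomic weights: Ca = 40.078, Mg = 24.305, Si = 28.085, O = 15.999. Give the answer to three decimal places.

1.003 Mg apfu

26.06 wt% CaO ÷ 56.077 g/mol = 0.46472 mol, giving 0.46472 Ca and 0.46472 O.
18.61 wt% MgO ÷ 40.304 g/mol = 0.46174 mol, giving 0.46174 Mg and 0.46174 O.
55.13 wt% SiO2 ÷ 60.083 g/mol = 0.91756 mol, giving 0.91756 Si and 1.83512 O.
Oxygen sums to 2.76158; scaling by 6/2.76158 = 2.17267 puts the formula on 6 O.
Mg: 0.46174 × 2.17267 = 1.003 atoms per formula unit.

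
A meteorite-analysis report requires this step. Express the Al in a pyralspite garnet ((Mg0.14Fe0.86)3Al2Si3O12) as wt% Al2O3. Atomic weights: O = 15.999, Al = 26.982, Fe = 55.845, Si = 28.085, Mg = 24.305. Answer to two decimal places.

M((Mg0.14Fe0.86)3Al2Si3O12) = 484.495 g/mol; M(Al2O3) = 101.961 g/mol.
Moles Al2O3 per formula unit = 2 Al ÷ 2 = 1.0000.
Al2O3 fraction = (1.0000 × 101.961) / 484.495 = 101.961/484.495 = 0.2104.

21.04 wt%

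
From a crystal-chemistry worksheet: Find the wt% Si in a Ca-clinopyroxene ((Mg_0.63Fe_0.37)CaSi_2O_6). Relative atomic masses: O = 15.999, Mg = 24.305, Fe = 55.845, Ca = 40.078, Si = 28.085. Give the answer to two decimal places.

M((Mg_0.63Fe_0.37)CaSi_2O_6) = 228.217 g/mol.
Si contributes 2 × 28.085 = 56.170 g per mole.
56.170/228.217 = 0.2461 → 24.61%.

24.61 mass %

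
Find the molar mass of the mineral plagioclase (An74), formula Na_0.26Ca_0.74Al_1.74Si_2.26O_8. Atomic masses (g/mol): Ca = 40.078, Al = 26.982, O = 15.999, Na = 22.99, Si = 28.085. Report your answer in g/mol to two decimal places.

274.05 g/mol

Na: 0.26 × 22.99 = 5.9774
Ca: 0.74 × 40.078 = 29.6577
Al: 1.74 × 26.982 = 46.9487
Si: 2.26 × 28.085 = 63.4721
O: 8 × 15.999 = 127.9920
Summing the contributions gives the formula mass.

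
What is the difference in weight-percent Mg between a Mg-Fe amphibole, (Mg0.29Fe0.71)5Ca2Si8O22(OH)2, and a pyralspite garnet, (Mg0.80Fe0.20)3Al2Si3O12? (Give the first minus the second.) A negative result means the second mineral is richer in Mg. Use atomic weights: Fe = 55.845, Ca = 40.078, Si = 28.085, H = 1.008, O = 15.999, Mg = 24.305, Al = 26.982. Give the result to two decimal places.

M((Mg0.29Fe0.71)5Ca2Si8O22(OH)2) = 924.320 g/mol, so wt% Mg = 35.242/924.320 × 100 = 3.81%.
M((Mg0.80Fe0.20)3Al2Si3O12) = 422.046 g/mol, so wt% Mg = 58.332/422.046 × 100 = 13.82%.
3.81 − 13.82 = -10.01 pp.

-10.01 percentage points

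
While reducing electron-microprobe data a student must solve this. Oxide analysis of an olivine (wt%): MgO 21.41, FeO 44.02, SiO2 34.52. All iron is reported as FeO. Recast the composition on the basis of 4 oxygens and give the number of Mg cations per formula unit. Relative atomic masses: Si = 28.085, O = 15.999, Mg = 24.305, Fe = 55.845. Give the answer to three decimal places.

0.927 Mg apfu

MgO (M=40.304): mol = 0.53121; Mg = 0.53121, O = 0.53121.
FeO (M=71.844): mol = 0.61272; Fe = 0.61272, O = 0.61272.
SiO2 (M=60.083): mol = 0.57454; Si = 0.57454, O = 1.14908.
ΣO = 2.29301; factor = 4/ΣO = 1.74443.
Mg apfu = 0.53121 × 1.74443 = 0.927.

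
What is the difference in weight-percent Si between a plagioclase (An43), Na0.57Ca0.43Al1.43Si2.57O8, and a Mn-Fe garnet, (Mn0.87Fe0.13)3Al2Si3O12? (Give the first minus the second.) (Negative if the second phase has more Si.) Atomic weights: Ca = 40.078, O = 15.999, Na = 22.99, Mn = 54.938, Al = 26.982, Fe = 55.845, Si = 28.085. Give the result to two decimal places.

9.81 percentage points

Si in Na0.57Ca0.43Al1.43Si2.57O8: molar mass 269.093 g/mol; 2.57×28.085 = 72.178 g → 26.82 wt%.
Si in (Mn0.87Fe0.13)3Al2Si3O12: molar mass 495.375 g/mol; 3×28.085 = 84.255 g → 17.01 wt%.
Difference = 26.82 − 17.01 = 9.81 percentage points.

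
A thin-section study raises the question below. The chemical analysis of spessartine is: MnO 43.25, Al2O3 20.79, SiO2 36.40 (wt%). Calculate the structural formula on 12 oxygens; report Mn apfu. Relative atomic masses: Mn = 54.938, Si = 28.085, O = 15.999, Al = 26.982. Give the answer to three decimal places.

3.007 Mn apfu

MnO: 43.25/70.937 = 0.60970 mol → 0.60970 mol Mn, 0.60970 mol O.
Al2O3: 20.79/101.961 = 0.20390 mol → 0.40780 mol Al, 0.61170 mol O.
SiO2: 36.40/60.083 = 0.60583 mol → 0.60583 mol Si, 1.21166 mol O.
Total oxygen = 2.43306 mol. Normalization factor = 12/2.43306 = 4.93206.
Mn per 12 O = 0.60970 × 4.93206 = 3.007.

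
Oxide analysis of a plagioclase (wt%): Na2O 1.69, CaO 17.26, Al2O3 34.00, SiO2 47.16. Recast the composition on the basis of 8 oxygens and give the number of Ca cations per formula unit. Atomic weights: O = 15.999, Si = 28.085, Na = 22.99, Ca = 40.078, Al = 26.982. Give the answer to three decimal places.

Na2O: 1.69/61.979 = 0.02727 mol → 0.05454 mol Na, 0.02727 mol O.
CaO: 17.26/56.077 = 0.30779 mol → 0.30779 mol Ca, 0.30779 mol O.
Al2O3: 34.00/101.961 = 0.33346 mol → 0.66692 mol Al, 1.00038 mol O.
SiO2: 47.16/60.083 = 0.78491 mol → 0.78491 mol Si, 1.56982 mol O.
Total oxygen = 2.90526 mol. Normalization factor = 8/2.90526 = 2.75363.
Ca per 8 O = 0.30779 × 2.75363 = 0.848.

0.848 Ca apfu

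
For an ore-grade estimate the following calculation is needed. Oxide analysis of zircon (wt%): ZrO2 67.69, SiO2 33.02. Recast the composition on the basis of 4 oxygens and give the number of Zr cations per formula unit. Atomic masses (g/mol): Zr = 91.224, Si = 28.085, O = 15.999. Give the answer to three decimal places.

1.000 Zr apfu

ZrO2 (M=123.222): mol = 0.54933; Zr = 0.54933, O = 1.09866.
SiO2 (M=60.083): mol = 0.54957; Si = 0.54957, O = 1.09914.
ΣO = 2.19780; factor = 4/ΣO = 1.82000.
Zr apfu = 0.54933 × 1.82000 = 1.000.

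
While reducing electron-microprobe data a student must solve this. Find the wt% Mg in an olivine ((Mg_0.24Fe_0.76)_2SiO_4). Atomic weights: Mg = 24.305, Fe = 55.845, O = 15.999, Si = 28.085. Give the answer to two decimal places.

M((Mg_0.24Fe_0.76)_2SiO_4) = 188.632 g/mol.
Mg contributes 0.48 × 24.305 = 11.666 g per mole.
11.666/188.632 = 0.0618 → 6.18%.

6.18 wt%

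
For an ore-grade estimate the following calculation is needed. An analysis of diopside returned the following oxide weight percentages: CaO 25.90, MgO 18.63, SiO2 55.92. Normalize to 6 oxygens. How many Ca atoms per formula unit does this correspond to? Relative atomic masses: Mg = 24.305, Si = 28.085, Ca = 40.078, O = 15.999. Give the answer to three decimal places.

0.995 Ca apfu

CaO: 25.90/56.077 = 0.46186 mol → 0.46186 mol Ca, 0.46186 mol O.
MgO: 18.63/40.304 = 0.46224 mol → 0.46224 mol Mg, 0.46224 mol O.
SiO2: 55.92/60.083 = 0.93071 mol → 0.93071 mol Si, 1.86142 mol O.
Total oxygen = 2.78552 mol. Normalization factor = 6/2.78552 = 2.15400.
Ca per 6 O = 0.46186 × 2.15400 = 0.995.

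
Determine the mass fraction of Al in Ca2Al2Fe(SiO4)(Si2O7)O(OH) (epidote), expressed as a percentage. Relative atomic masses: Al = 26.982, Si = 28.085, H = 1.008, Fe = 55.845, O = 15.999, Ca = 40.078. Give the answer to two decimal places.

M(Ca2Al2Fe(SiO4)(Si2O7)O(OH)) = 483.215 g/mol.
Al contributes 2 × 26.982 = 53.964 g per mole.
53.964/483.215 = 0.1117 → 11.17%.

11.17 mass %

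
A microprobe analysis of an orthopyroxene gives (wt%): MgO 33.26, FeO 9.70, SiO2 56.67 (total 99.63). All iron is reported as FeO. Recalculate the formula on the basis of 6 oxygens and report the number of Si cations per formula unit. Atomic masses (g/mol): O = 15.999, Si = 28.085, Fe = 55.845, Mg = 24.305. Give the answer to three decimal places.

1.988 Si apfu

33.26 wt% MgO ÷ 40.304 g/mol = 0.82523 mol, giving 0.82523 Mg and 0.82523 O.
9.70 wt% FeO ÷ 71.844 g/mol = 0.13501 mol, giving 0.13501 Fe and 0.13501 O.
56.67 wt% SiO2 ÷ 60.083 g/mol = 0.94320 mol, giving 0.94320 Si and 1.88640 O.
Oxygen sums to 2.84664; scaling by 6/2.84664 = 2.10775 puts the formula on 6 O.
Si: 0.94320 × 2.10775 = 1.988 atoms per formula unit.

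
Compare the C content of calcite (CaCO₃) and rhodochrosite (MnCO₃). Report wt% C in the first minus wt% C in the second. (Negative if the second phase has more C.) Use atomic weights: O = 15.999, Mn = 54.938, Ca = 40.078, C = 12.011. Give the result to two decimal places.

First mineral: 12.011 g C in 100.086 g formula = 12.00 wt% C.
Second mineral: 12.011 g C in 114.946 g formula = 10.45 wt% C.
12.00% − 10.45% gives a difference of 1.55 percentage points.

1.55 percentage points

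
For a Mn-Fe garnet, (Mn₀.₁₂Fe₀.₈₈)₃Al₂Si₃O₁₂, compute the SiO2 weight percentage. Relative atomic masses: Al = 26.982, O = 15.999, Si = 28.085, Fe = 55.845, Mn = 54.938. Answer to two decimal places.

36.24 wt%

Molar mass of (Mn₀.₁₂Fe₀.₈₈)₃Al₂Si₃O₁₂ = 0.36×54.938 + 2.64×55.845 + 2×26.982 + 3×28.085 + 12×15.999 = 497.415 g/mol.
Each formula unit contains 3 Si, equivalent to 3/1 = 3.0000 mol SiO2.
M(SiO2) = 1×28.085 + 2×15.999 = 60.083 g/mol.
Mass of SiO2 per formula unit = 3.0000 × 60.083 = 180.249 g.
SiO2 wt% = 180.249 / 497.415 × 100 = 36.24%.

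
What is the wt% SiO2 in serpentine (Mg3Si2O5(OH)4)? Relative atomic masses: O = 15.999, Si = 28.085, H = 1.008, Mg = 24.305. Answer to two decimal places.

43.36 wt%

Molar mass of Mg3Si2O5(OH)4 = 3*24.305 + 2*28.085 + 9*15.999 + 4*1.008 = 277.108 g/mol.
Each formula unit contains 2 Si, equivalent to 2/1 = 2.0000 mol SiO2.
M(SiO2) = 1×28.085 + 2×15.999 = 60.083 g/mol.
Mass of SiO2 per formula unit = 2.0000 × 60.083 = 120.166 g.
SiO2 wt% = 120.166 / 277.108 × 100 = 43.36%.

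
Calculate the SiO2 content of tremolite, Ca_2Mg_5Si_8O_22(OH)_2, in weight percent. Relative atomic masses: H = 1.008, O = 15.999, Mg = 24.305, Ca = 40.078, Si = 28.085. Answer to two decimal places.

59.17 wt%

Molar mass of Ca_2Mg_5Si_8O_22(OH)_2 = 2*40.078 + 5*24.305 + 8*28.085 + 24*15.999 + 2*1.008 = 812.353 g/mol.
Each formula unit contains 8 Si, equivalent to 8/1 = 8.0000 mol SiO2.
M(SiO2) = 1×28.085 + 2×15.999 = 60.083 g/mol.
Mass of SiO2 per formula unit = 8.0000 × 60.083 = 480.664 g.
SiO2 wt% = 480.664 / 812.353 × 100 = 59.17%.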